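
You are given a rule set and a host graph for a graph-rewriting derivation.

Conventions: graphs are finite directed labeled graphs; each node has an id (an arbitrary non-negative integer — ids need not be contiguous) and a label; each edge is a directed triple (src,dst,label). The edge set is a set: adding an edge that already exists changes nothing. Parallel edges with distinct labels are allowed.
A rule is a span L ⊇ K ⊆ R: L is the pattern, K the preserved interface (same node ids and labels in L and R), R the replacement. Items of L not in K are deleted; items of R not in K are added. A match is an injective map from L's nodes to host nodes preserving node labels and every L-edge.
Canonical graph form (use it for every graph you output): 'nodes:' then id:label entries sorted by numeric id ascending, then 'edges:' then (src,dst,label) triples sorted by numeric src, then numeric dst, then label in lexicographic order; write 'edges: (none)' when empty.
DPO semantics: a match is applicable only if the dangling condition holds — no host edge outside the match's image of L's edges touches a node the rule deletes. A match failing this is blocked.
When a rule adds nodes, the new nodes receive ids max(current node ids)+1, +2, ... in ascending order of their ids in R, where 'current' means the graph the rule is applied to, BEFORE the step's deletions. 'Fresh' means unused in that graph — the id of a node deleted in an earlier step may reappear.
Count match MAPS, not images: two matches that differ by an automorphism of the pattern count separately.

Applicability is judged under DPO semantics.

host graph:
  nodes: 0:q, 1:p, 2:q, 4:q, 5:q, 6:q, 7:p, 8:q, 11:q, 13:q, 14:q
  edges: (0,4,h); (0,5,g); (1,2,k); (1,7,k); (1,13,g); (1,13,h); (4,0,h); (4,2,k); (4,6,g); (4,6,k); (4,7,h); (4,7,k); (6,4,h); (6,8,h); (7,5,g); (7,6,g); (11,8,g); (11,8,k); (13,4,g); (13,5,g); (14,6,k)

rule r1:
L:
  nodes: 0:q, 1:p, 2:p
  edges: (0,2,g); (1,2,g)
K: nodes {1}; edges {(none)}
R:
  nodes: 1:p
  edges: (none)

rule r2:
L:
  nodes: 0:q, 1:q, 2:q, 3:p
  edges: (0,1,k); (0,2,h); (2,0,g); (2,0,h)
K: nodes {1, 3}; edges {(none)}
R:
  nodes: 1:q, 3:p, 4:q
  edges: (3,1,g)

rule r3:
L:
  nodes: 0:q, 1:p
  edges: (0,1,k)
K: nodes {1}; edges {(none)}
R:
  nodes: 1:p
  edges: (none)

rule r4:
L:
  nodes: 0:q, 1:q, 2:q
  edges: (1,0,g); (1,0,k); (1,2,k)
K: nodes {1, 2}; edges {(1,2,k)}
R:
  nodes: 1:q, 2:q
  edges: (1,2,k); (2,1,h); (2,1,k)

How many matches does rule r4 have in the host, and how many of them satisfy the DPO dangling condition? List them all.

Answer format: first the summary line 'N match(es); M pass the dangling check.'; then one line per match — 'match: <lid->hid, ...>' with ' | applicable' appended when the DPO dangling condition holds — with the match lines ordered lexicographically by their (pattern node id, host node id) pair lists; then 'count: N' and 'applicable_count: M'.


1 match(es); 0 pass the dangling check.
match: 0->6, 1->4, 2->2
count: 1
applicable_count: 0


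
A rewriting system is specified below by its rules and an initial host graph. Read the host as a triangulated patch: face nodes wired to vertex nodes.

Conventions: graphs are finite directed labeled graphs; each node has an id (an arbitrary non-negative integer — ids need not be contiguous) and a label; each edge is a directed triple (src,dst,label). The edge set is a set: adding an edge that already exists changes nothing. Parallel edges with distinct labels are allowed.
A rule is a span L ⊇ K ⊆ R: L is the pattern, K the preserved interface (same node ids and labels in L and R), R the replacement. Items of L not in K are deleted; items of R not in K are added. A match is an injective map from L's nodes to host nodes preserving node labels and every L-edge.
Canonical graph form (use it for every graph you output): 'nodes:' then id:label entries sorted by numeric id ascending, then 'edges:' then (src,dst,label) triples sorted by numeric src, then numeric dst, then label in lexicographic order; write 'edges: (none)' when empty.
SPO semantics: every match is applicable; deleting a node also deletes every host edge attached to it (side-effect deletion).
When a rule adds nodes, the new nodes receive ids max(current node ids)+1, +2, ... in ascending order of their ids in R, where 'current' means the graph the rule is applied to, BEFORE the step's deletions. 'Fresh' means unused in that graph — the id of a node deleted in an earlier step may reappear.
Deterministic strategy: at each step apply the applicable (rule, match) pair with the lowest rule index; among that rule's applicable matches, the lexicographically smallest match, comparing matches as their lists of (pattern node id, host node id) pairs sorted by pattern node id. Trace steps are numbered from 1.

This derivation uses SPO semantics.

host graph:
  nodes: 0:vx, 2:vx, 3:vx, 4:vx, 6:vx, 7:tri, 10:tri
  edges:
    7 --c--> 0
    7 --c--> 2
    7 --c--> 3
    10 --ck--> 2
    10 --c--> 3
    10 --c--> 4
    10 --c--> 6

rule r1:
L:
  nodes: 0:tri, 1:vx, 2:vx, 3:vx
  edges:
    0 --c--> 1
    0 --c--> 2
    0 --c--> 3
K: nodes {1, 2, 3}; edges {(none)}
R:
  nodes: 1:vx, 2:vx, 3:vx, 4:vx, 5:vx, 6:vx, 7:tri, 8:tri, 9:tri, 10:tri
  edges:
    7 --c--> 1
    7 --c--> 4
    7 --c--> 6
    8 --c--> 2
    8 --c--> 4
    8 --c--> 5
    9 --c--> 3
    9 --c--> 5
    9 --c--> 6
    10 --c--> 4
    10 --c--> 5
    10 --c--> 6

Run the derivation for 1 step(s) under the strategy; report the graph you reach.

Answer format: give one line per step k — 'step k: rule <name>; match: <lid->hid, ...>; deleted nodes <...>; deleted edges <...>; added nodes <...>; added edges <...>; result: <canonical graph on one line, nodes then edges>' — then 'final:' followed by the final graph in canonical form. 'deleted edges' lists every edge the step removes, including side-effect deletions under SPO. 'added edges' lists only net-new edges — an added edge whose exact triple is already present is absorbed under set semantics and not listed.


step 1: rule r1; match: 0->7, 1->0, 2->2, 3->3; deleted nodes 7; deleted edges (7,0,c); (7,2,c); (7,3,c); added nodes 11, 12, 13, 14, 15, 16, 17; added edges (14,0,c); (14,11,c); (14,13,c); (15,2,c); (15,11,c); (15,12,c); (16,3,c); (16,12,c); (16,13,c); (17,11,c); (17,12,c); (17,13,c); result: nodes: 0:vx, 2:vx, 3:vx, 4:vx, 6:vx, 10:tri, 11:vx, 12:vx, 13:vx, 14:tri, 15:tri, 16:tri, 17:tri edges: (10,2,ck); (10,3,c); (10,4,c); (10,6,c); (14,0,c); (14,11,c); (14,13,c); (15,2,c); (15,11,c); (15,12,c); (16,3,c); (16,12,c); (16,13,c); (17,11,c); (17,12,c); (17,13,c)
final:
nodes: 0:vx, 2:vx, 3:vx, 4:vx, 6:vx, 10:tri, 11:vx, 12:vx, 13:vx, 14:tri, 15:tri, 16:tri, 17:tri
edges: (10,2,ck); (10,3,c); (10,4,c); (10,6,c); (14,0,c); (14,11,c); (14,13,c); (15,2,c); (15,11,c); (15,12,c); (16,3,c); (16,12,c); (16,13,c); (17,11,c); (17,12,c); (17,13,c)


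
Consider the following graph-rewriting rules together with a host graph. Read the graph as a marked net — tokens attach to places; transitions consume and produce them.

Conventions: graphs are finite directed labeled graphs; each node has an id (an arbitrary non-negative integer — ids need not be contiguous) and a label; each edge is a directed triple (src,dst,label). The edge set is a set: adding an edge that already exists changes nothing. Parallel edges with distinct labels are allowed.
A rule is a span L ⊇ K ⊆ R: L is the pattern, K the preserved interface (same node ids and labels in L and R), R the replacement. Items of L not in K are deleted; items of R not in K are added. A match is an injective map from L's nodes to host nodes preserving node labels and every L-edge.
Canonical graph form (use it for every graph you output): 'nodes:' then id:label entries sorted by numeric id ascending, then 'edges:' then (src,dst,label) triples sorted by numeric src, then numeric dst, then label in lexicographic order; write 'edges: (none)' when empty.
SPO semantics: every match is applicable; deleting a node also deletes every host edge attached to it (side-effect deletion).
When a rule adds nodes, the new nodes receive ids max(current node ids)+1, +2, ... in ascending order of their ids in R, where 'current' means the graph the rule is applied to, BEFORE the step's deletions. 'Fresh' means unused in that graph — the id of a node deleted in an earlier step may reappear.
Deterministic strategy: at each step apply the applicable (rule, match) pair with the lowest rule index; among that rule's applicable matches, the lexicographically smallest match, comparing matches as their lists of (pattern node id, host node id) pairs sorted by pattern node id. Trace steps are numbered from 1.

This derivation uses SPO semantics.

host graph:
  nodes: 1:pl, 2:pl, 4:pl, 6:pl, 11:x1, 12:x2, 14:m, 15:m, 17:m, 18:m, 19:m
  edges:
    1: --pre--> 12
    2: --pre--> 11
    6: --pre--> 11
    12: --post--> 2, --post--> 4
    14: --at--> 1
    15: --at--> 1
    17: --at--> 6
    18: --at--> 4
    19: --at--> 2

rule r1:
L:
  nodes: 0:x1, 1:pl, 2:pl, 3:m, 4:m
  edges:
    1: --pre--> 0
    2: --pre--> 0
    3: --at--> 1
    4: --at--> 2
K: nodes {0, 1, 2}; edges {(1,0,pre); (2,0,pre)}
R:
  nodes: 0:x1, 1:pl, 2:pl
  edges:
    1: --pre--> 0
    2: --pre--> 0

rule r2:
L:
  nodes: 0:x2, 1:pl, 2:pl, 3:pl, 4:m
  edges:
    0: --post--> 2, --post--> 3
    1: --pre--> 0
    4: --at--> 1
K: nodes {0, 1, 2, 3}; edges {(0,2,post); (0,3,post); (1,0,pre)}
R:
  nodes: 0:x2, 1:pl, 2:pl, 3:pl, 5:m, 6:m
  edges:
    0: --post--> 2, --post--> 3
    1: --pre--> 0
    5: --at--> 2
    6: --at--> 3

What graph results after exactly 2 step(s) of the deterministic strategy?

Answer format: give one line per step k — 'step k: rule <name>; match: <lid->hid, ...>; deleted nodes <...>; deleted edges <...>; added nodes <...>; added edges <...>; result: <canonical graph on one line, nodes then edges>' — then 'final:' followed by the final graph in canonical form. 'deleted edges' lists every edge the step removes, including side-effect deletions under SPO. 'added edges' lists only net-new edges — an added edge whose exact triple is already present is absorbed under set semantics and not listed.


step 1: rule r1; match: 0->11, 1->2, 2->6, 3->19, 4->17; deleted nodes 17, 19; deleted edges (17,6,at); (19,2,at); added nodes (none); added edges (none); result: nodes: 1:pl, 2:pl, 4:pl, 6:pl, 11:x1, 12:x2, 14:m, 15:m, 18:m edges: (1,12,pre); (2,11,pre); (6,11,pre); (12,2,post); (12,4,post); (14,1,at); (15,1,at); (18,4,at)
step 2: rule r2; match: 0->12, 1->1, 2->2, 3->4, 4->14; deleted nodes 14; deleted edges (14,1,at); added nodes 19, 20; added edges (19,2,at); (20,4,at); result: nodes: 1:pl, 2:pl, 4:pl, 6:pl, 11:x1, 12:x2, 15:m, 18:m, 19:m, 20:m edges: (1,12,pre); (2,11,pre); (6,11,pre); (12,2,post); (12,4,post); (15,1,at); (18,4,at); (19,2,at); (20,4,at)
final:
nodes: 1:pl, 2:pl, 4:pl, 6:pl, 11:x1, 12:x2, 15:m, 18:m, 19:m, 20:m
edges: (1,12,pre); (2,11,pre); (6,11,pre); (12,2,post); (12,4,post); (15,1,at); (18,4,at); (19,2,at); (20,4,at)


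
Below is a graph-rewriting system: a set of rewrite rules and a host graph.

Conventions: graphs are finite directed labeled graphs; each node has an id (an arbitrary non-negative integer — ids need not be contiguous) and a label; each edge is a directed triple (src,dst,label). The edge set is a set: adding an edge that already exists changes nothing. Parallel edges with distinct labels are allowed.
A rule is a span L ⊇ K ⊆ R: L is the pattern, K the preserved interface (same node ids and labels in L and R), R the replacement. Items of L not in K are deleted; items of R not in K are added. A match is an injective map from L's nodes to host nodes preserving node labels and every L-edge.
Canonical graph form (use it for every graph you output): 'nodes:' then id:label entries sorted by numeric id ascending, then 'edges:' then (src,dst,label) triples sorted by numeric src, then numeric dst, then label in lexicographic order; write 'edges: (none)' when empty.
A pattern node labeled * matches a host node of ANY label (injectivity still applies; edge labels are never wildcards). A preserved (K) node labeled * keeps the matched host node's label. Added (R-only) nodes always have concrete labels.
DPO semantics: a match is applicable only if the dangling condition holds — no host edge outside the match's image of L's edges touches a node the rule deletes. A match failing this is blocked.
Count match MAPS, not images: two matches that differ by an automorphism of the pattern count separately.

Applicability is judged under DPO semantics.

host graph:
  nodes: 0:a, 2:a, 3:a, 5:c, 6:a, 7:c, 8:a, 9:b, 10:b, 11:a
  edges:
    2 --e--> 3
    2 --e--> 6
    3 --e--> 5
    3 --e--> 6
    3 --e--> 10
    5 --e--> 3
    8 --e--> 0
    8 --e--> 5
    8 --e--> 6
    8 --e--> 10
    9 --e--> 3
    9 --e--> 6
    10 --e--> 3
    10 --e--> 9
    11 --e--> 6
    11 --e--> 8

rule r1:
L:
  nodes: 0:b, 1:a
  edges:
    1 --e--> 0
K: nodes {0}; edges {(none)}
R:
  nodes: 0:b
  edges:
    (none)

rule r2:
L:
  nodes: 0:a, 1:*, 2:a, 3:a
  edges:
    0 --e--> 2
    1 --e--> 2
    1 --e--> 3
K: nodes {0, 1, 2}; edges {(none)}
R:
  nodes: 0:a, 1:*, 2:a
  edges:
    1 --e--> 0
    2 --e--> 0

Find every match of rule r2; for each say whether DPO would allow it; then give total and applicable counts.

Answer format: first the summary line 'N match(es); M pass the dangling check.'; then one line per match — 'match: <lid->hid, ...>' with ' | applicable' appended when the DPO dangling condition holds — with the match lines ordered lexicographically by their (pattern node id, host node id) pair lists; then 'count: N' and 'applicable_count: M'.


11 match(es); 3 pass the dangling check.
match: 0->2, 1->8, 2->6, 3->0 | applicable
match: 0->2, 1->9, 2->3, 3->6
match: 0->2, 1->9, 2->6, 3->3
match: 0->2, 1->11, 2->6, 3->8
match: 0->3, 1->8, 2->6, 3->0 | applicable
match: 0->3, 1->11, 2->6, 3->8
match: 0->8, 1->2, 2->6, 3->3
match: 0->8, 1->9, 2->6, 3->3
match: 0->11, 1->2, 2->6, 3->3
match: 0->11, 1->8, 2->6, 3->0 | applicable
match: 0->11, 1->9, 2->6, 3->3
count: 11
applicable_count: 3


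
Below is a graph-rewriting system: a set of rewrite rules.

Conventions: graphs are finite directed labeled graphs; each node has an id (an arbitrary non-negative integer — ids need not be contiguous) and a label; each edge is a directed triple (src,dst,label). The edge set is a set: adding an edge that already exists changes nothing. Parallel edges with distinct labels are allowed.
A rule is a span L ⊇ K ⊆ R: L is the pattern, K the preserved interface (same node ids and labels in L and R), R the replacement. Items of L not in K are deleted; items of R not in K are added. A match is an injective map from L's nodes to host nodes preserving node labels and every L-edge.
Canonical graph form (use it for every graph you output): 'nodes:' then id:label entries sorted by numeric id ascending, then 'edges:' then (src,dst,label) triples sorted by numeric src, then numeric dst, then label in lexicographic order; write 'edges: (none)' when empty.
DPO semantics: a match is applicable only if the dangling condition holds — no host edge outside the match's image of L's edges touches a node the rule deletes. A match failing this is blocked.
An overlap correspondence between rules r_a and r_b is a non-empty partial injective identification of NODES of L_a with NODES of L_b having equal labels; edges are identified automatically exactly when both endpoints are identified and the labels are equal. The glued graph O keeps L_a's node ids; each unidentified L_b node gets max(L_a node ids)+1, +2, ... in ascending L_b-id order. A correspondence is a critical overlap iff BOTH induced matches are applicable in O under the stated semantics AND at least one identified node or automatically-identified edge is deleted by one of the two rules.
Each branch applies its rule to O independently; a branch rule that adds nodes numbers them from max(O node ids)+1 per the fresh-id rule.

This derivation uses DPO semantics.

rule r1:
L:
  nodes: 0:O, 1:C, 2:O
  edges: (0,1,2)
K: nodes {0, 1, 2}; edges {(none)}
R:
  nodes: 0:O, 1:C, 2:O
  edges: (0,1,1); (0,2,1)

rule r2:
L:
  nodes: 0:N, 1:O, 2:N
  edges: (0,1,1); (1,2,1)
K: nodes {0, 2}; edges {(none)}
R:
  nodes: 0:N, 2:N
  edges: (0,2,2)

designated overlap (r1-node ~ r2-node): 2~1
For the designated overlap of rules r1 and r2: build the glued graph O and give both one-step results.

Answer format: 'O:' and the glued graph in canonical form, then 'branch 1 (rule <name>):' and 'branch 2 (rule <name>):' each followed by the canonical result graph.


O:
nodes: 0:O, 1:C, 2:O, 3:N, 4:N
edges: (0,1,2); (2,4,1); (3,2,1)
branch 1 (rule r1):
nodes: 0:O, 1:C, 2:O, 3:N, 4:N
edges: (0,1,1); (0,2,1); (2,4,1); (3,2,1)
branch 2 (rule r2):
nodes: 0:O, 1:C, 3:N, 4:N
edges: (0,1,2); (3,4,2)


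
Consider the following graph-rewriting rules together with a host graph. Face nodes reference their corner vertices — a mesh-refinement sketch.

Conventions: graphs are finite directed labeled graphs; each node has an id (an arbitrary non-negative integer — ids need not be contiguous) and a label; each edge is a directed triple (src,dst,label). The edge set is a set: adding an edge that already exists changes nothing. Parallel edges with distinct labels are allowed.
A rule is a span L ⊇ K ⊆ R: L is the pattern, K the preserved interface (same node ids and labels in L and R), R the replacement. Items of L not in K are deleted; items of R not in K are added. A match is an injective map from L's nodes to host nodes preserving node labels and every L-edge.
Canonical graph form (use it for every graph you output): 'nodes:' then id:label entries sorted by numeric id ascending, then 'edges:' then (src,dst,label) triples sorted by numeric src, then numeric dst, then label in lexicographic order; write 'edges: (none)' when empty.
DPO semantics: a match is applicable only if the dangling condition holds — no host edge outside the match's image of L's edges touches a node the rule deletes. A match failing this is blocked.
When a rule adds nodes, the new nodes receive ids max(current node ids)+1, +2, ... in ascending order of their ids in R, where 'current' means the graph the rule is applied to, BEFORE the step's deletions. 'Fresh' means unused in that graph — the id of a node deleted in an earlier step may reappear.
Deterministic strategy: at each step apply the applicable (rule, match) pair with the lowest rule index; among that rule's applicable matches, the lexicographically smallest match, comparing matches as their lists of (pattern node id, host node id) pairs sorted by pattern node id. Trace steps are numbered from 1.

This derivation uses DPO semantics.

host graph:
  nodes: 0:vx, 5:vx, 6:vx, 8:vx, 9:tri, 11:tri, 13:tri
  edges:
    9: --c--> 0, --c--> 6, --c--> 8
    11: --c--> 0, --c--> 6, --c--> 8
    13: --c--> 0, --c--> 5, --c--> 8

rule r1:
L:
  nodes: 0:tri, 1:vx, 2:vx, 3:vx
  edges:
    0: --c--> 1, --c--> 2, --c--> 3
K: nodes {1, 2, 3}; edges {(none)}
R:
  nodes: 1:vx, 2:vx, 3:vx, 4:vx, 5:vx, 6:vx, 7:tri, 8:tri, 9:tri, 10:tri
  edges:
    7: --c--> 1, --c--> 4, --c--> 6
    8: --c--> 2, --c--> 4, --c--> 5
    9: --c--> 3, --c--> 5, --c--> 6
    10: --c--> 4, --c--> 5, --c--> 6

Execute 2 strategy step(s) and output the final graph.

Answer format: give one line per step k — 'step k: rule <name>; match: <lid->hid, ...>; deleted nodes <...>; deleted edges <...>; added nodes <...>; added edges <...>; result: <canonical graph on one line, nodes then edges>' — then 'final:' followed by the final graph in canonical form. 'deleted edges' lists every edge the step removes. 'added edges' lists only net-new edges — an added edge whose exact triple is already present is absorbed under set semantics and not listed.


step 1: rule r1; match: 0->9, 1->0, 2->6, 3->8; deleted nodes 9; deleted edges (9,0,c); (9,6,c); (9,8,c); added nodes 14, 15, 16, 17, 18, 19, 20; added edges (17,0,c); (17,14,c); (17,16,c); (18,6,c); (18,14,c); (18,15,c); (19,8,c); (19,15,c); (19,16,c); (20,14,c); (20,15,c); (20,16,c); result: nodes: 0:vx, 5:vx, 6:vx, 8:vx, 11:tri, 13:tri, 14:vx, 15:vx, 16:vx, 17:tri, 18:tri, 19:tri, 20:tri edges: (11,0,c); (11,6,c); (11,8,c); (13,0,c); (13,5,c); (13,8,c); (17,0,c); (17,14,c); (17,16,c); (18,6,c); (18,14,c); (18,15,c); (19,8,c); (19,15,c); (19,16,c); (20,14,c); (20,15,c); (20,16,c)
step 2: rule r1; match: 0->11, 1->0, 2->6, 3->8; deleted nodes 11; deleted edges (11,0,c); (11,6,c); (11,8,c); added nodes 21, 22, 23, 24, 25, 26, 27; added edges (24,0,c); (24,21,c); (24,23,c); (25,6,c); (25,21,c); (25,22,c); (26,8,c); (26,22,c); (26,23,c); (27,21,c); (27,22,c); (27,23,c); result: nodes: 0:vx, 5:vx, 6:vx, 8:vx, 13:tri, 14:vx, 15:vx, 16:vx, 17:tri, 18:tri, 19:tri, 20:tri, 21:vx, 22:vx, 23:vx, 24:tri, 25:tri, 26:tri, 27:tri edges: (13,0,c); (13,5,c); (13,8,c); (17,0,c); (17,14,c); (17,16,c); (18,6,c); (18,14,c); (18,15,c); (19,8,c); (19,15,c); (19,16,c); (20,14,c); (20,15,c); (20,16,c); (24,0,c); (24,21,c); (24,23,c); (25,6,c); (25,21,c); (25,22,c); (26,8,c); (26,22,c); (26,23,c); (27,21,c); (27,22,c); (27,23,c)
final:
nodes: 0:vx, 5:vx, 6:vx, 8:vx, 13:tri, 14:vx, 15:vx, 16:vx, 17:tri, 18:tri, 19:tri, 20:tri, 21:vx, 22:vx, 23:vx, 24:tri, 25:tri, 26:tri, 27:tri
edges: (13,0,c); (13,5,c); (13,8,c); (17,0,c); (17,14,c); (17,16,c); (18,6,c); (18,14,c); (18,15,c); (19,8,c); (19,15,c); (19,16,c); (20,14,c); (20,15,c); (20,16,c); (24,0,c); (24,21,c); (24,23,c); (25,6,c); (25,21,c); (25,22,c); (26,8,c); (26,22,c); (26,23,c); (27,21,c); (27,22,c); (27,23,c)


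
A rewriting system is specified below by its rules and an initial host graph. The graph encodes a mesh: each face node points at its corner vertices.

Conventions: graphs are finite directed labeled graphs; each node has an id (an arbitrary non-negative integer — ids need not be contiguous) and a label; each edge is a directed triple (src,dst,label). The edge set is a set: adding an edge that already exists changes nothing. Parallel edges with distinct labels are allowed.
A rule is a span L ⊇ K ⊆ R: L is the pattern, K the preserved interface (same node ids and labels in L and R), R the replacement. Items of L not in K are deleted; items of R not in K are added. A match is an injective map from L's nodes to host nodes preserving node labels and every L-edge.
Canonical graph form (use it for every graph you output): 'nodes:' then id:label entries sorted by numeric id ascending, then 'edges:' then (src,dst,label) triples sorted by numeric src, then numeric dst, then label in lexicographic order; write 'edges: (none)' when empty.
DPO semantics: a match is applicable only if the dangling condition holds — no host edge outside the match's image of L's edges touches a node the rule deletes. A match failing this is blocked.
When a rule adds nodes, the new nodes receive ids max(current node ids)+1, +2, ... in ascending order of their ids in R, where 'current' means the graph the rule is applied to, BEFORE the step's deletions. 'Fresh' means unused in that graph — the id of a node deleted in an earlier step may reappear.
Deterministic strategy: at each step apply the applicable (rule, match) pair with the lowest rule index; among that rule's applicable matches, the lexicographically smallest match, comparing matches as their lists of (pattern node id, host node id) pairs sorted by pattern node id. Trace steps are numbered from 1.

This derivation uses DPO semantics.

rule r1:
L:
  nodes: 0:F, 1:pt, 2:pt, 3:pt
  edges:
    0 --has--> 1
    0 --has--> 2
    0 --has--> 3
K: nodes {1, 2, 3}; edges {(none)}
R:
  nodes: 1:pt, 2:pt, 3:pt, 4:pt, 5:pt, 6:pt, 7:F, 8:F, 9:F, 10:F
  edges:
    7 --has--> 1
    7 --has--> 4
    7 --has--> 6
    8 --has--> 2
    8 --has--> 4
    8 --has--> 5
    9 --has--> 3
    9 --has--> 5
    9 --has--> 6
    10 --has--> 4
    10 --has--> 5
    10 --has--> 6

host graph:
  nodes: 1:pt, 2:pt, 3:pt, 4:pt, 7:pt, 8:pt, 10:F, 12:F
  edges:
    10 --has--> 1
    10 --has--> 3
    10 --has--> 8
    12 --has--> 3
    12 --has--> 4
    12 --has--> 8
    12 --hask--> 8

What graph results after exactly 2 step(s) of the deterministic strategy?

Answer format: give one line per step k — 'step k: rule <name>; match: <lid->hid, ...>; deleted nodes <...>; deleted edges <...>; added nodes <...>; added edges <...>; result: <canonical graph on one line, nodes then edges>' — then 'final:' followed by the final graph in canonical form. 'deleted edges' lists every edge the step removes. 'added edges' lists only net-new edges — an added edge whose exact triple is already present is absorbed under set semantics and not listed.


step 1: rule r1; match: 0->10, 1->1, 2->3, 3->8; deleted nodes 10; deleted edges (10,1,has); (10,3,has); (10,8,has); added nodes 13, 14, 15, 16, 17, 18, 19; added edges (16,1,has); (16,13,has); (16,15,has); (17,3,has); (17,13,has); (17,14,has); (18,8,has); (18,14,has); (18,15,has); (19,13,has); (19,14,has); (19,15,has); result: nodes: 1:pt, 2:pt, 3:pt, 4:pt, 7:pt, 8:pt, 12:F, 13:pt, 14:pt, 15:pt, 16:F, 17:F, 18:F, 19:F edges: (12,3,has); (12,4,has); (12,8,has); (12,8,hask); (16,1,has); (16,13,has); (16,15,has); (17,3,has); (17,13,has); (17,14,has); (18,8,has); (18,14,has); (18,15,has); (19,13,has); (19,14,has); (19,15,has)
step 2: rule r1; match: 0->16, 1->1, 2->13, 3->15; deleted nodes 16; deleted edges (16,1,has); (16,13,has); (16,15,has); added nodes 20, 21, 22, 23, 24, 25, 26; added edges (23,1,has); (23,20,has); (23,22,has); (24,13,has); (24,20,has); (24,21,has); (25,15,has); (25,21,has); (25,22,has); (26,20,has); (26,21,has); (26,22,has); result: nodes: 1:pt, 2:pt, 3:pt, 4:pt, 7:pt, 8:pt, 12:F, 13:pt, 14:pt, 15:pt, 17:F, 18:F, 19:F, 20:pt, 21:pt, 22:pt, 23:F, 24:F, 25:F, 26:F edges: (12,3,has); (12,4,has); (12,8,has); (12,8,hask); (17,3,has); (17,13,has); (17,14,has); (18,8,has); (18,14,has); (18,15,has); (19,13,has); (19,14,has); (19,15,has); (23,1,has); (23,20,has); (23,22,has); (24,13,has); (24,20,has); (24,21,has); (25,15,has); (25,21,has); (25,22,has); (26,20,has); (26,21,has); (26,22,has)
final:
nodes: 1:pt, 2:pt, 3:pt, 4:pt, 7:pt, 8:pt, 12:F, 13:pt, 14:pt, 15:pt, 17:F, 18:F, 19:F, 20:pt, 21:pt, 22:pt, 23:F, 24:F, 25:F, 26:F
edges: (12,3,has); (12,4,has); (12,8,has); (12,8,hask); (17,3,has); (17,13,has); (17,14,has); (18,8,has); (18,14,has); (18,15,has); (19,13,has); (19,14,has); (19,15,has); (23,1,has); (23,20,has); (23,22,has); (24,13,has); (24,20,has); (24,21,has); (25,15,has); (25,21,has); (25,22,has); (26,20,has); (26,21,has); (26,22,has)


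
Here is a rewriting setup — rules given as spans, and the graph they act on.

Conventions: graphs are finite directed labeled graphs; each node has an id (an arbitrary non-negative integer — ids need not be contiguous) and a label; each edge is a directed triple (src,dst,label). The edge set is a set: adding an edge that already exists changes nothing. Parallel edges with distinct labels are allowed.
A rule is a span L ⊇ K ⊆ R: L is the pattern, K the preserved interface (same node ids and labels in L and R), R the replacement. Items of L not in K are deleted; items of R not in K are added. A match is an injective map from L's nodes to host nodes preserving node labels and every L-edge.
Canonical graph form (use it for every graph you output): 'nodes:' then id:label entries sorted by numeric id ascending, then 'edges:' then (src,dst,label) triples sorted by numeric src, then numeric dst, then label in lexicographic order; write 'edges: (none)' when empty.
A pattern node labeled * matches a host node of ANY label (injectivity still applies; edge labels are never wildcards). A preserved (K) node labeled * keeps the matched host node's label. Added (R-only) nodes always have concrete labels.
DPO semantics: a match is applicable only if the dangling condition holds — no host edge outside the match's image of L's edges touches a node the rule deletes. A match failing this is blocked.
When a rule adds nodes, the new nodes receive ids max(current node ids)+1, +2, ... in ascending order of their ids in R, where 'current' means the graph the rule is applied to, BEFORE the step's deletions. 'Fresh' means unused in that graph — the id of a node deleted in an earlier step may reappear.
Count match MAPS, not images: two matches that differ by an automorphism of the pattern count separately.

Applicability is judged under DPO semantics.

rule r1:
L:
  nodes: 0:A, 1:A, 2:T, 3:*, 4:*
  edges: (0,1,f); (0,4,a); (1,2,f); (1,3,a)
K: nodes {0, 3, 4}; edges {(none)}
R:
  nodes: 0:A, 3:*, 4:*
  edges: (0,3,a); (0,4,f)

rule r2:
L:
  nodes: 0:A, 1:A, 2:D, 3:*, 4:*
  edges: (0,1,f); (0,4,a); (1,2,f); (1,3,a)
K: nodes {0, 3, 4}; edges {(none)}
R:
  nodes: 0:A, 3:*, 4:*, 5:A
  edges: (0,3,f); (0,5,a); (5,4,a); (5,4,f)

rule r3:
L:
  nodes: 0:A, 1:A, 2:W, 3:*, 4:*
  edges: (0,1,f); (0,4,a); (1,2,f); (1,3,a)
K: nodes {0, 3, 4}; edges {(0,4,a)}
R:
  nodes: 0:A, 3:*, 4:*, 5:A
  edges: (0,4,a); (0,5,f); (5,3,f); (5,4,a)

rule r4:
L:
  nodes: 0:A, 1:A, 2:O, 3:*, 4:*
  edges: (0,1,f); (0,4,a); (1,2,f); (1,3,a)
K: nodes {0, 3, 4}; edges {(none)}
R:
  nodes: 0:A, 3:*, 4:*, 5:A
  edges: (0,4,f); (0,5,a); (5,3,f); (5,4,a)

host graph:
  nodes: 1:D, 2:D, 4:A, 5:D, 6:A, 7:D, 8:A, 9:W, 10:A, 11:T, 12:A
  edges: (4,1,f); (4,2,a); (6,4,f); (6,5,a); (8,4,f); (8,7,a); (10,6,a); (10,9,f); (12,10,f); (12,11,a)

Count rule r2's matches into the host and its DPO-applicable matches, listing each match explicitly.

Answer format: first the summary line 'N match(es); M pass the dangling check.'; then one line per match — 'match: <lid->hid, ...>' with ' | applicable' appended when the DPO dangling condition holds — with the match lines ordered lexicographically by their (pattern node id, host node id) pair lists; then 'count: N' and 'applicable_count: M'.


2 match(es); 0 pass the dangling check.
match: 0->6, 1->4, 2->1, 3->2, 4->5
match: 0->8, 1->4, 2->1, 3->2, 4->7
count: 2
applicable_count: 0


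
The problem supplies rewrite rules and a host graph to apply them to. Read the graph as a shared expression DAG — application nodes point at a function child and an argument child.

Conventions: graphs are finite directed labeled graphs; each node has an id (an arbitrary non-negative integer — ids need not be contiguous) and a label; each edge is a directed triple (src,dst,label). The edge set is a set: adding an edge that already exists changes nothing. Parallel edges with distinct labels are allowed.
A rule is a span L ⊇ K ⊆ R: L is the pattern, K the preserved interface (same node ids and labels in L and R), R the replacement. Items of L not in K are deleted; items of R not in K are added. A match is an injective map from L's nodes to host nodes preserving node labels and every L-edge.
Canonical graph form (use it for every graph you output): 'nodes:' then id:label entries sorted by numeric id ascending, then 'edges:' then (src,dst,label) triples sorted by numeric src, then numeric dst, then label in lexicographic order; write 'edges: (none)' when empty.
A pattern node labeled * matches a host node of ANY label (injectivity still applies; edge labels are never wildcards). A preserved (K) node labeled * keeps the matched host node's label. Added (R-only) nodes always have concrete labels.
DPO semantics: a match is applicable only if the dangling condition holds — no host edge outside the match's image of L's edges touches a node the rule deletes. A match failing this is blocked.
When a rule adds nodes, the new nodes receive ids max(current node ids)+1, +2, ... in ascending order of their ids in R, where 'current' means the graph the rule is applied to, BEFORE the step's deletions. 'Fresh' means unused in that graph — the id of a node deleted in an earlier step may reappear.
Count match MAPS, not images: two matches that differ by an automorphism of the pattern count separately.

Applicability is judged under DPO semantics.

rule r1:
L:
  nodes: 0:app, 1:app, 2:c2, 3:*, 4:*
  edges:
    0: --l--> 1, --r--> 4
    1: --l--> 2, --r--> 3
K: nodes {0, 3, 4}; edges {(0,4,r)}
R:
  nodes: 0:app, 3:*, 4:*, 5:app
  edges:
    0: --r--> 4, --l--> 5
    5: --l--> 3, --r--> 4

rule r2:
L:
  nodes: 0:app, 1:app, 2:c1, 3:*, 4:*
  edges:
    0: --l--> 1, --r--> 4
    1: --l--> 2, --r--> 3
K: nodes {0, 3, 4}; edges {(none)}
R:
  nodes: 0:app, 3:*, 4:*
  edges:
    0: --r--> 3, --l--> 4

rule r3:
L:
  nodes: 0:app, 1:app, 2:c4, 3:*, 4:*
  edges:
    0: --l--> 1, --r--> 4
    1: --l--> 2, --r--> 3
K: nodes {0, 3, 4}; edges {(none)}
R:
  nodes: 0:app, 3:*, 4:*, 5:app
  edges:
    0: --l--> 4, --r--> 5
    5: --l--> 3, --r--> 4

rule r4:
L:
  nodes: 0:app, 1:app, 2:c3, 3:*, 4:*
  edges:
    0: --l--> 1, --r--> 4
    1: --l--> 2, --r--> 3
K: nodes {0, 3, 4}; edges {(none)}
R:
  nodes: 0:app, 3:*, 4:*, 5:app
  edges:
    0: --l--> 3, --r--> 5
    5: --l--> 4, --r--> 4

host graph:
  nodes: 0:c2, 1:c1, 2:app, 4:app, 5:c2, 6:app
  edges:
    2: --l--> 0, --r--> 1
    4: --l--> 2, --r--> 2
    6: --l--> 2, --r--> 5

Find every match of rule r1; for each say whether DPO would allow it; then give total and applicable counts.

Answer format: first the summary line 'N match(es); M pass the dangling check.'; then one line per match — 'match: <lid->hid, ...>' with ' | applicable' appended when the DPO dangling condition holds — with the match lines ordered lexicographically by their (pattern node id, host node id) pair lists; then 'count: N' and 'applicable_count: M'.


1 match(es); 0 pass the dangling check.
match: 0->6, 1->2, 2->0, 3->1, 4->5
count: 1
applicable_count: 0


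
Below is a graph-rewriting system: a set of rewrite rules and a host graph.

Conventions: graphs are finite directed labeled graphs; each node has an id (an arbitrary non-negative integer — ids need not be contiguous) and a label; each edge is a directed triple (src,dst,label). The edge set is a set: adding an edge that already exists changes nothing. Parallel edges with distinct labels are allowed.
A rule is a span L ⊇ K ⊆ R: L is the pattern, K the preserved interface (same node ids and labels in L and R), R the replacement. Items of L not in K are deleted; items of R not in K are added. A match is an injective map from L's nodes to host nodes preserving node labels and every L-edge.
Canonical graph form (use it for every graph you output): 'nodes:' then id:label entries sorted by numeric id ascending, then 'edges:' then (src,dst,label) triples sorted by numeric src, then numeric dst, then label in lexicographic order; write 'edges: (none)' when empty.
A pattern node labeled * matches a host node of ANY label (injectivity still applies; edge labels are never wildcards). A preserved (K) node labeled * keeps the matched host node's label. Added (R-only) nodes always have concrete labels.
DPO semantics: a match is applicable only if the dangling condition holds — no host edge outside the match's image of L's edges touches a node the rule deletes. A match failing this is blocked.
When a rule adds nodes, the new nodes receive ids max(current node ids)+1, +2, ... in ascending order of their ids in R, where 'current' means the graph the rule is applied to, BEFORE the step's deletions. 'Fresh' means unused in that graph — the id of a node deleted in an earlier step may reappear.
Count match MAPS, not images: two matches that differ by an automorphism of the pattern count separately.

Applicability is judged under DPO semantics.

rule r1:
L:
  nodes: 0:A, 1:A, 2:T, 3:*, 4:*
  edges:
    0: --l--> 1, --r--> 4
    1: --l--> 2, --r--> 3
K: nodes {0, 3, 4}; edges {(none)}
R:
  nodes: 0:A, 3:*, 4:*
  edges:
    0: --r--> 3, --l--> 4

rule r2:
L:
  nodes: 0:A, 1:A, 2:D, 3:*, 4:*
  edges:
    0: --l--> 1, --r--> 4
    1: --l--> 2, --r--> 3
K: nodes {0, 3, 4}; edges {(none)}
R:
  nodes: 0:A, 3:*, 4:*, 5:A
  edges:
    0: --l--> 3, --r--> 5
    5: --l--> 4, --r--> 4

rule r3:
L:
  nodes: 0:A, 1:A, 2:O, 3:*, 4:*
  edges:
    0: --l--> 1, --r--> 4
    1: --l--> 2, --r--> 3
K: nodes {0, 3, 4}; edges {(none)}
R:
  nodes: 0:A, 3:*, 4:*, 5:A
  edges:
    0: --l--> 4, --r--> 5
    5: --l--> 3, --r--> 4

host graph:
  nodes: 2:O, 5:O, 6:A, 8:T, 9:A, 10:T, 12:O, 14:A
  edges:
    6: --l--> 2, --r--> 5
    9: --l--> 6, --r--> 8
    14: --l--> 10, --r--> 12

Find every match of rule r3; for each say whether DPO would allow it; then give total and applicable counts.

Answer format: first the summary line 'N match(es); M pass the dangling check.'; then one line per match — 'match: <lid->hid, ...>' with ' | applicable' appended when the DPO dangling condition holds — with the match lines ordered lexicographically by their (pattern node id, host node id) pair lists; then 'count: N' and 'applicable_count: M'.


1 match(es); 1 pass the dangling check.
match: 0->9, 1->6, 2->2, 3->5, 4->8 | applicable
count: 1
applicable_count: 1


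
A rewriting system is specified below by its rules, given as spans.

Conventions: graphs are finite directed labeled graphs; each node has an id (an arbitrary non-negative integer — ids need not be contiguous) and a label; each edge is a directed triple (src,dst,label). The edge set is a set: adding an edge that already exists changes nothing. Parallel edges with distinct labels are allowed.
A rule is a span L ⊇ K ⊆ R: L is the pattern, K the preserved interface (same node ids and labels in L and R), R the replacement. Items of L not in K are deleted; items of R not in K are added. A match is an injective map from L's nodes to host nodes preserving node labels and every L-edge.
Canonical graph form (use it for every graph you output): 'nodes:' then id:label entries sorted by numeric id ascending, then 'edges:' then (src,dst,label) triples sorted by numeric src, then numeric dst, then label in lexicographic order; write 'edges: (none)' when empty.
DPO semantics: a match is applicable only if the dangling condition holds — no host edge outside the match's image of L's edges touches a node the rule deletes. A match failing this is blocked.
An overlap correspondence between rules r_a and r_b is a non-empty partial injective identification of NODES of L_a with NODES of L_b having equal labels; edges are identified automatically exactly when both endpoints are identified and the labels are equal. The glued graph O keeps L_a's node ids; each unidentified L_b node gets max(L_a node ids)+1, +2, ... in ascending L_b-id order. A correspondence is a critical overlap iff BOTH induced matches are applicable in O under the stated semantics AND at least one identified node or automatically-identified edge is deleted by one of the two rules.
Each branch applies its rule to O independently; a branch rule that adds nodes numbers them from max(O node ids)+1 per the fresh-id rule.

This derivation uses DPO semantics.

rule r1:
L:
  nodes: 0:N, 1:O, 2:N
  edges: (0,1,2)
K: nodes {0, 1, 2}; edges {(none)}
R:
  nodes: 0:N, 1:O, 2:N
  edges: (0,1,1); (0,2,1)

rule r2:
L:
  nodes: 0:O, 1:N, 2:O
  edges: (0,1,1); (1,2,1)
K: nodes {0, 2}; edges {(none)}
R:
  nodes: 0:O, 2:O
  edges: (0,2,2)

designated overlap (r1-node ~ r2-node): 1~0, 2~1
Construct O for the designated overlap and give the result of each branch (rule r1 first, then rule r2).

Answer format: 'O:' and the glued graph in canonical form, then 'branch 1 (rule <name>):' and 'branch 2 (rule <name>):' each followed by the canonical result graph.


O:
nodes: 0:N, 1:O, 2:N, 3:O
edges: (0,1,2); (1,2,1); (2,3,1)
branch 1 (rule r1):
nodes: 0:N, 1:O, 2:N, 3:O
edges: (0,1,1); (0,2,1); (1,2,1); (2,3,1)
branch 2 (rule r2):
nodes: 0:N, 1:O, 3:O
edges: (0,1,2); (1,3,2)


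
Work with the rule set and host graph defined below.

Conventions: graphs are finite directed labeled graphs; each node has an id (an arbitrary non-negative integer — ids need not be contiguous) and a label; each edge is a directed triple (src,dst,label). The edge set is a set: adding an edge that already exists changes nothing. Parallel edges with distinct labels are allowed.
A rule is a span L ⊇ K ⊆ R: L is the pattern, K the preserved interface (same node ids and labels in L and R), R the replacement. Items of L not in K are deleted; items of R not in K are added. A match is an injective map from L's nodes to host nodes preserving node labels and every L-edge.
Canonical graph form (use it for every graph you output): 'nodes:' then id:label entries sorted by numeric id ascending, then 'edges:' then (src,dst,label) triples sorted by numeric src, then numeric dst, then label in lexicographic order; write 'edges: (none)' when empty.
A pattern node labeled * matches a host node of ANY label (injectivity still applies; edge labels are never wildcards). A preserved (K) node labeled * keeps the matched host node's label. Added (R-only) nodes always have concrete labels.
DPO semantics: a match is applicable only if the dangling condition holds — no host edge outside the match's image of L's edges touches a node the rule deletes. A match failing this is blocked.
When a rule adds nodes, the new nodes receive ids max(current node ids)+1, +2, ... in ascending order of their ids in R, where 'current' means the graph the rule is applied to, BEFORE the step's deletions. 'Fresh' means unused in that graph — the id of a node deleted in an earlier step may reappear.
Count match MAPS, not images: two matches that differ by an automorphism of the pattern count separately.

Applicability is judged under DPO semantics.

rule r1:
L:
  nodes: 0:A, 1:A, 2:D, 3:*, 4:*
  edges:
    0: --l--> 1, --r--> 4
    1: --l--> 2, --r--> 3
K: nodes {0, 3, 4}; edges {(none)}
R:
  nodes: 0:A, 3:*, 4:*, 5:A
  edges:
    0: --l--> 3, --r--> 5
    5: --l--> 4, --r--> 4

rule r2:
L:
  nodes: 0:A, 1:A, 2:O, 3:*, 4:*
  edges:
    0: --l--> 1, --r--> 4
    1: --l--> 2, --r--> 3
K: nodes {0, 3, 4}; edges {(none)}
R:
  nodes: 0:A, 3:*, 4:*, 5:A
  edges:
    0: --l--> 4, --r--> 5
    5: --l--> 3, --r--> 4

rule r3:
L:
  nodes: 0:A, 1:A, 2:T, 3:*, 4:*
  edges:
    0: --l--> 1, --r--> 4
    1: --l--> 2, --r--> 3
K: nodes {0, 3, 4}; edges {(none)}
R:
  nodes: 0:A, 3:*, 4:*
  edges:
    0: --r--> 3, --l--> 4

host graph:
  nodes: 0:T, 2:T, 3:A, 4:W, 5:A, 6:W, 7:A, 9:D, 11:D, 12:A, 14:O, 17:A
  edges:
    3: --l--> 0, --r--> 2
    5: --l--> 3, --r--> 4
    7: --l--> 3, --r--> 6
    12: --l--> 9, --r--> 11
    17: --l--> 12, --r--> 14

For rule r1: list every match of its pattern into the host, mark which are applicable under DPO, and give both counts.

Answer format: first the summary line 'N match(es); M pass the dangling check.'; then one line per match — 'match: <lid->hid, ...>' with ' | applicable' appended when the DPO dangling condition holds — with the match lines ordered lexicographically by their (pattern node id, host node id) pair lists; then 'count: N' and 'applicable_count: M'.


1 match(es); 1 pass the dangling check.
match: 0->17, 1->12, 2->9, 3->11, 4->14 | applicable
count: 1
applicable_count: 1
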